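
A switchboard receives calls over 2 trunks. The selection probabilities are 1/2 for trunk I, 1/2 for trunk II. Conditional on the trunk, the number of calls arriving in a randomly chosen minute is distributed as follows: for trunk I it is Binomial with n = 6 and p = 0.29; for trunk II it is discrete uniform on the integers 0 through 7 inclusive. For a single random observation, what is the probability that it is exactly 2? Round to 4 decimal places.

0.2228

Conditional on each trunk, P(X = 2): I: 0.320568; II: 0.125.
By total probability, P(X = 2) = 0.5·0.320568 + 0.5·0.125 = 0.222784.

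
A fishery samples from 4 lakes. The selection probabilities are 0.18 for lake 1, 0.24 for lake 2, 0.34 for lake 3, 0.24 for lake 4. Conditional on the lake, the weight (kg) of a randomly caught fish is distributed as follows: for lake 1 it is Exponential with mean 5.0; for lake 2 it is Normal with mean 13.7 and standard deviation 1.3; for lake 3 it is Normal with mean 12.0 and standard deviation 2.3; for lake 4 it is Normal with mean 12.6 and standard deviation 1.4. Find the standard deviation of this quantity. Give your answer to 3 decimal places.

Per component, 1: μ=5, E[X²]=50; 2: μ=13.7, E[X²]=189.38; 3: μ=12, E[X²]=149.29; 4: μ=12.6, E[X²]=160.72.
E[X] = 0.18·5 + 0.24·13.7 + 0.34·12 + 0.24·12.6 = 11.292.
E[X²] = 0.18·50 + 0.24·189.38 + 0.34·149.29 + 0.24·160.72 = 143.783.
Var(X) = E[X²] − (E[X])² = 143.783 − 127.509 = 16.2733.
SD(X) = √16.2733 = 4.03402.

4.034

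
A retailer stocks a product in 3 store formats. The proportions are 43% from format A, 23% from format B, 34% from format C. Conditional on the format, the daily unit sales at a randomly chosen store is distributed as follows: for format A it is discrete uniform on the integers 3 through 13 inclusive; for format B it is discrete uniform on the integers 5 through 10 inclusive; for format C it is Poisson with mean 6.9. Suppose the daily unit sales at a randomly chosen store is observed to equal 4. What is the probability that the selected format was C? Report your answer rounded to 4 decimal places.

0.4529

Likelihoods P(X=4 | ·): A: 0.0909091; B: 0; C: 0.0951816.
Posterior ∝ prior × likelihood. Numerator for C: 0.34·0.0951816 = 0.0323618.
Normalizing constant: 0.43·0.0909091 + 0.23·0 + 0.34·0.0951816 = 0.0714527.
P(C | observation) = 0.0323618 / 0.0714527 = 0.452912.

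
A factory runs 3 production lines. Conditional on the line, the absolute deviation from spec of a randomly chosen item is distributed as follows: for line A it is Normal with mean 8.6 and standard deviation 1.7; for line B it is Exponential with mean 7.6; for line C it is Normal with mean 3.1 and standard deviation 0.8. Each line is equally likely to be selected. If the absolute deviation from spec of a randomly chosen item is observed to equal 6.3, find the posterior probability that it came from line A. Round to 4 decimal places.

Likelihoods f(6.3 | ·): A: 0.0939689; B: 0.0574353; C: 0.000167288.
Posterior ∝ prior × likelihood. Numerator for A: 0.333333·0.0939689 = 0.031323.
Normalizing constant: 0.333333·0.0939689 + 0.333333·0.0574353 + 0.333333·0.000167288 = 0.0505238.
P(A | observation) = 0.031323 / 0.0505238 = 0.619964.

0.6200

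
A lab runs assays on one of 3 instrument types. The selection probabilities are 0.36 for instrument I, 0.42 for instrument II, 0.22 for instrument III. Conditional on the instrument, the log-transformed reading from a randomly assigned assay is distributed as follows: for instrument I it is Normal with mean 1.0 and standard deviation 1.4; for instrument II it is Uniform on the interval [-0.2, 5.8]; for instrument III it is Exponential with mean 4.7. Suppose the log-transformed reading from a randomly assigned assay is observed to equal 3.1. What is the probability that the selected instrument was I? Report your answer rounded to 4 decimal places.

0.2612

Likelihoods f(3.1 | ·): I: 0.0925126; II: 0.166667; III: 0.110015.
Posterior ∝ prior × likelihood. Numerator for I: 0.36·0.0925126 = 0.0333045.
Normalizing constant: 0.36·0.0925126 + 0.42·0.166667 + 0.22·0.110015 = 0.127508.
P(I | observation) = 0.0333045 / 0.127508 = 0.261196.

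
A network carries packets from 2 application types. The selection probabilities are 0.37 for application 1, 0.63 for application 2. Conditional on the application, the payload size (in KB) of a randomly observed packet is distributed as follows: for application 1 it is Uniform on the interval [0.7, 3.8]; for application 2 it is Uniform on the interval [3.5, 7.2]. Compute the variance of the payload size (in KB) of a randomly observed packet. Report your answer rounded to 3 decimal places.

Per component, 1: μ=2.25, E[X²]=5.86333; 2: μ=5.35, E[X²]=29.7633.
E[X] = 0.37·2.25 + 0.63·5.35 = 4.203.
E[X²] = 0.37·5.86333 + 0.63·29.7633 = 20.9203.
Var(X) = E[X²] − (E[X])² = 20.9203 − 17.6652 = 3.25512.

3.255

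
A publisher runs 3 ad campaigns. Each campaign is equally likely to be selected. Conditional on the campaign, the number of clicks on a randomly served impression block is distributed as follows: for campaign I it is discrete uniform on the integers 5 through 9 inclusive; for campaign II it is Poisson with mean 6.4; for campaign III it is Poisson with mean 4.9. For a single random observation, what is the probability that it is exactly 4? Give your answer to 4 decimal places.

Conditional on each campaign, P(X = 4): I: 0; II: 0.116151; III: 0.178867.
By total probability, P(X = 4) = 0.333333·0 + 0.333333·0.116151 + 0.333333·0.178867 = 0.0983394.

0.0983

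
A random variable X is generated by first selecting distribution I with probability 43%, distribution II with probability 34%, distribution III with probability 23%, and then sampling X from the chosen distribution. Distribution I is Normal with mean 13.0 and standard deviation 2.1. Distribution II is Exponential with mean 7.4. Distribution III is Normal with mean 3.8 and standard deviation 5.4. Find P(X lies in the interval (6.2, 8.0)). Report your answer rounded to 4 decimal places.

0.0605

Conditional on each component, P(6.2 < X < 8.0): I: 0.00803232; II: 0.0934164; III: 0.110011.
By total probability, P(6.2 < X < 8.0) = 0.43·0.00803232 + 0.34·0.0934164 + 0.23·0.110011 = 0.0605179.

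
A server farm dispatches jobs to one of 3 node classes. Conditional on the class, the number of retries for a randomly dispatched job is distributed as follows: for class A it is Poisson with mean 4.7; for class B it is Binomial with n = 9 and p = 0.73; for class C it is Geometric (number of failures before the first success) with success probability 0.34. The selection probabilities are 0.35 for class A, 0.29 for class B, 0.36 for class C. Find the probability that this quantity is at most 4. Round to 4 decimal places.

Conditional on each class, P(X ≤ 4): A: 0.494609; B: 0.0662028; C: 0.874767.
By total probability, P(X ≤ 4) = 0.35·0.494609 + 0.29·0.0662028 + 0.36·0.874767 = 0.507228.

0.5072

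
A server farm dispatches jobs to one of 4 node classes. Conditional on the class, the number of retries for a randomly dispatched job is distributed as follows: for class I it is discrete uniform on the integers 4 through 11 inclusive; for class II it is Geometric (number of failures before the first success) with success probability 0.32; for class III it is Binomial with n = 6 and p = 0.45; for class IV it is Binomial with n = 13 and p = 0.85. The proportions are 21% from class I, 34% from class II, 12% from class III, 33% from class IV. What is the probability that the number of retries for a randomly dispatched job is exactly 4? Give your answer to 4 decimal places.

0.0718

Conditional on each class, P(X = 4): I: 0.125; II: 0.0684204; III: 0.186066; IV: 1.43484e-05.
By total probability, P(X = 4) = 0.21·0.125 + 0.34·0.0684204 + 0.12·0.186066 + 0.33·1.43484e-05 = 0.0718456.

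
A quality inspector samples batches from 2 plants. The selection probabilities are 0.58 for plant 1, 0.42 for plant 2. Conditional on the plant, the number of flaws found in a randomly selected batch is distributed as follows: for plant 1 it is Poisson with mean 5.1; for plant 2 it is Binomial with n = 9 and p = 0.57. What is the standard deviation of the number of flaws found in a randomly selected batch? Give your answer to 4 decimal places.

1.9710

Per component, 1: μ=5.1, E[X²]=31.11; 2: μ=5.13, E[X²]=28.5228.
E[X] = 0.58·5.1 + 0.42·5.13 = 5.1126.
E[X²] = 0.58·31.11 + 0.42·28.5228 = 30.0234.
Var(X) = E[X²] − (E[X])² = 30.0234 − 26.1387 = 3.8847.
SD(X) = √3.8847 = 1.97096.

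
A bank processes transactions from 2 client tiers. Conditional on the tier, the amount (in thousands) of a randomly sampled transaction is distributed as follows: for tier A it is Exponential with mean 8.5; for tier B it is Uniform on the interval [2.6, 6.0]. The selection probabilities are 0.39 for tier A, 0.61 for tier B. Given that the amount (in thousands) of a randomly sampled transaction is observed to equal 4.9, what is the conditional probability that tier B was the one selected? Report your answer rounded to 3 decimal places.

Likelihoods f(4.9 | ·): A: 0.0661033; B: 0.294118.
Posterior ∝ prior × likelihood. Numerator for B: 0.61·0.294118 = 0.179412.
Normalizing constant: 0.39·0.0661033 + 0.61·0.294118 = 0.205192.
P(B | observation) = 0.179412 / 0.205192 = 0.87436.

0.874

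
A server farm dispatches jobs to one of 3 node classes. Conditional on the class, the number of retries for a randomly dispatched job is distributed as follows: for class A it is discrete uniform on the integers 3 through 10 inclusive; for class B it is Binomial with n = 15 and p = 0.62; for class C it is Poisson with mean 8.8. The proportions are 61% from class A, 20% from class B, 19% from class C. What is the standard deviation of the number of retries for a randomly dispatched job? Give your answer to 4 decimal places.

2.6759

Per component, A: μ=6.5, E[X²]=47.5; B: μ=9.3, E[X²]=90.024; C: μ=8.8, E[X²]=86.24.
E[X] = 0.61·6.5 + 0.2·9.3 + 0.19·8.8 = 7.497.
E[X²] = 0.61·47.5 + 0.2·90.024 + 0.19·86.24 = 63.3654.
Var(X) = E[X²] − (E[X])² = 63.3654 − 56.205 = 7.16039.
SD(X) = √7.16039 = 2.67589.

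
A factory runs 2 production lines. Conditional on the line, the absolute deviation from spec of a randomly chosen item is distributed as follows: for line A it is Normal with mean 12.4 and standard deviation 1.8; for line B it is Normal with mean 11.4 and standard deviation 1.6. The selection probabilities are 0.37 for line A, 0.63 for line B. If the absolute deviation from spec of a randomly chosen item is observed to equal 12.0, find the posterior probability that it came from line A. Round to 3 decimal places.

0.353

Likelihoods f(12.0 | ·): A: 0.216229; B: 0.232409.
Posterior ∝ prior × likelihood. Numerator for A: 0.37·0.216229 = 0.0800048.
Normalizing constant: 0.37·0.216229 + 0.63·0.232409 = 0.226423.
P(A | observation) = 0.0800048 / 0.226423 = 0.353343.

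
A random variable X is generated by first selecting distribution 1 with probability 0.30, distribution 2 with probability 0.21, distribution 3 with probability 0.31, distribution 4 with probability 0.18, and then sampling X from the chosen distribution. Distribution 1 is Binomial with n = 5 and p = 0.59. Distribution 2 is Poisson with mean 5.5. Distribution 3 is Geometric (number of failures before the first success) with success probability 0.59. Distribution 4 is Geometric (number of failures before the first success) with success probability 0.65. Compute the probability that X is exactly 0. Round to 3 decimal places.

Conditional on each component, P(X = 0): 1: 0.0115856; 2: 0.00408677; 3: 0.59; 4: 0.65.
By total probability, P(X = 0) = 0.3·0.0115856 + 0.21·0.00408677 + 0.31·0.59 + 0.18·0.65 = 0.304234.

0.304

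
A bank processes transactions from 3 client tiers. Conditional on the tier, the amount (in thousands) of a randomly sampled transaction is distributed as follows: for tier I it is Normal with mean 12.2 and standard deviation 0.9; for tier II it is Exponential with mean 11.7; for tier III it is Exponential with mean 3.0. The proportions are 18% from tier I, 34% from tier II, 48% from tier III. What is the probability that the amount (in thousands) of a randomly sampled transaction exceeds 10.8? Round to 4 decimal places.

0.3174

Conditional on each tier, P(X > 10.8): I: 0.940093; II: 0.397295; III: 0.0273237.
By total probability, P(X > 10.8) = 0.18·0.940093 + 0.34·0.397295 + 0.48·0.0273237 = 0.317412.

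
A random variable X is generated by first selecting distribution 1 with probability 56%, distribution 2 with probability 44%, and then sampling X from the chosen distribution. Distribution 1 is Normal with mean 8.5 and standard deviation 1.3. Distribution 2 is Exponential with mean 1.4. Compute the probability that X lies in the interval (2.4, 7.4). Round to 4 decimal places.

Conditional on each component, P(2.4 < X < 7.4): 1: 0.198732; 2: 0.175029.
By total probability, P(2.4 < X < 7.4) = 0.56·0.198732 + 0.44·0.175029 = 0.188303.

0.1883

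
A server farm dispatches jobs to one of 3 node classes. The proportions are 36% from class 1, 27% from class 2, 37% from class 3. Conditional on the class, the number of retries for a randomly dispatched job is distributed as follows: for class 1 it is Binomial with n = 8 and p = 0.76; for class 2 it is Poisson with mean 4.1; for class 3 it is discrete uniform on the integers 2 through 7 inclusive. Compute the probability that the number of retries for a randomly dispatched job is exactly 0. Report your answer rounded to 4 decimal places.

0.0045

Conditional on each class, P(X = 0): 1: 1.10075e-05; 2: 0.0165727; 3: 0.
By total probability, P(X = 0) = 0.36·1.10075e-05 + 0.27·0.0165727 + 0.37·0 = 0.00447859.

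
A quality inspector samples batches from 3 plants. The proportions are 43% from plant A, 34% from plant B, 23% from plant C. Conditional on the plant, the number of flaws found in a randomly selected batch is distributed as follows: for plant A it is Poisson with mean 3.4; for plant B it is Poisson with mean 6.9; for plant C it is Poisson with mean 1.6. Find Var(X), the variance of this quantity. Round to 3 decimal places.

8.484

Per component, A: μ=3.4, E[X²]=14.96; B: μ=6.9, E[X²]=54.51; C: μ=1.6, E[X²]=4.16.
E[X] = 0.43·3.4 + 0.34·6.9 + 0.23·1.6 = 4.176.
E[X²] = 0.43·14.96 + 0.34·54.51 + 0.23·4.16 = 25.923.
Var(X) = E[X²] − (E[X])² = 25.923 − 17.439 = 8.48402.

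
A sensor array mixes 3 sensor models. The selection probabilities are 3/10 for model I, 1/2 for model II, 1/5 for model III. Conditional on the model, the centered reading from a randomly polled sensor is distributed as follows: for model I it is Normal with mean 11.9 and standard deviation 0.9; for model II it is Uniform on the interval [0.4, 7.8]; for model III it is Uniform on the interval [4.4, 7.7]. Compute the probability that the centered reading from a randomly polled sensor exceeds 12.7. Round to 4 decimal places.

Conditional on each model, P(X > 12.7): I: 0.187031; II: 0; III: 0.
By total probability, P(X > 12.7) = 0.3·0.187031 + 0.5·0 + 0.2·0 = 0.0561094.

0.0561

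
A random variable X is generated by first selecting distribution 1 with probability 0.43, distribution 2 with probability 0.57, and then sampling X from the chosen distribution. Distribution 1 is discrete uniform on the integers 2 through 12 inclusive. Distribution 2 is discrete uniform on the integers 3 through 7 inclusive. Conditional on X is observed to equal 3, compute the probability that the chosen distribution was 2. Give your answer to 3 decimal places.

0.745

Likelihoods P(X=3 | ·): 1: 0.0909091; 2: 0.2.
Posterior ∝ prior × likelihood. Numerator for 2: 0.57·0.2 = 0.114.
Normalizing constant: 0.43·0.0909091 + 0.57·0.2 = 0.153091.
P(2 | observation) = 0.114 / 0.153091 = 0.744656.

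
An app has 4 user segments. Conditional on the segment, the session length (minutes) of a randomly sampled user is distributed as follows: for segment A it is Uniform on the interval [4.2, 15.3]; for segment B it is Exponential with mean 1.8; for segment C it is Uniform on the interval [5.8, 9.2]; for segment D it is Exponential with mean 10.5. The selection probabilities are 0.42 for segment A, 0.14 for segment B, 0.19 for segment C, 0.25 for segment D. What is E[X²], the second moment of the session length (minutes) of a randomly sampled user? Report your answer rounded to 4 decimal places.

For each component E[X²] = Var + (mean)², giving A: 105.33; B: 6.48; C: 57.2133; D: 220.5.
Overall E[X²] = 0.42·105.33 + 0.14·6.48 + 0.19·57.2133 + 0.25·220.5 = 111.141.

111.1413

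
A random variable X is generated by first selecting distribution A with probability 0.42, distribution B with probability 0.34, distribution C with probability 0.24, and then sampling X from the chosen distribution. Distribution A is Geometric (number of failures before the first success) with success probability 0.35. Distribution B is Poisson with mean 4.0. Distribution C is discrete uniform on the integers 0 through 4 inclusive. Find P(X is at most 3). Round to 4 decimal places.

Conditional on each component, P(X ≤ 3): A: 0.821494; B: 0.43347; C: 0.8.
By total probability, P(X ≤ 3) = 0.42·0.821494 + 0.34·0.43347 + 0.24·0.8 = 0.684407.

0.6844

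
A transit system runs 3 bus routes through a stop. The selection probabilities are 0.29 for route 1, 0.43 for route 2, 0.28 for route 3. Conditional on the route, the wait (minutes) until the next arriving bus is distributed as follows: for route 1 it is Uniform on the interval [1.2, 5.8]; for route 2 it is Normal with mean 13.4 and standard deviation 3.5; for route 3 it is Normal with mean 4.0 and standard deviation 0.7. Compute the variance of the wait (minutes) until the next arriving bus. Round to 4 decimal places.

28.7968

Per component, 1: μ=3.5, E[X²]=14.0133; 2: μ=13.4, E[X²]=191.81; 3: μ=4, E[X²]=16.49.
E[X] = 0.29·3.5 + 0.43·13.4 + 0.28·4 = 7.897.
E[X²] = 0.29·14.0133 + 0.43·191.81 + 0.28·16.49 = 91.1594.
Var(X) = E[X²] − (E[X])² = 91.1594 − 62.3626 = 28.7968.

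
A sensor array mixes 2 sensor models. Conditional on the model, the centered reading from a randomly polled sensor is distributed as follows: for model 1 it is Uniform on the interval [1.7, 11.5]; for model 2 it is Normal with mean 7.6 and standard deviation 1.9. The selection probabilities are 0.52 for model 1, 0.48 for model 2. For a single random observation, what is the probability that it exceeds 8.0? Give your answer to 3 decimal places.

0.386

Conditional on each model, P(X > 8.0): 1: 0.357143; 2: 0.416628.
By total probability, P(X > 8.0) = 0.52·0.357143 + 0.48·0.416628 = 0.385696.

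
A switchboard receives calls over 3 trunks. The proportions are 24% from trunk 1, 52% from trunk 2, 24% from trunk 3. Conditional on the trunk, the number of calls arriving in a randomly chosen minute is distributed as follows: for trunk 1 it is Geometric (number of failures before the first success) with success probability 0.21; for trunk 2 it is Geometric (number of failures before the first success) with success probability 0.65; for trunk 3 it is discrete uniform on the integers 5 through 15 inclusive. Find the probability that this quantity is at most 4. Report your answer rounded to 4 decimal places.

Conditional on each trunk, P(X ≤ 4): 1: 0.692294; 2: 0.994748; 3: 0.
By total probability, P(X ≤ 4) = 0.24·0.692294 + 0.52·0.994748 + 0.24·0 = 0.68342.

0.6834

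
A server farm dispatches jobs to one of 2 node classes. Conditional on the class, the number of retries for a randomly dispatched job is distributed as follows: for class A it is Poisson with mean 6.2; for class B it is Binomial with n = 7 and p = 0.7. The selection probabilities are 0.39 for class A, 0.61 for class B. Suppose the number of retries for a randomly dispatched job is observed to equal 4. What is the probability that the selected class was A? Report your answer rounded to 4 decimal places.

Likelihoods P(X=4 | ·): A: 0.124948; B: 0.226895.
Posterior ∝ prior × likelihood. Numerator for A: 0.39·0.124948 = 0.0487298.
Normalizing constant: 0.39·0.124948 + 0.61·0.226895 = 0.187135.
P(A | observation) = 0.0487298 / 0.187135 = 0.260398.

0.2604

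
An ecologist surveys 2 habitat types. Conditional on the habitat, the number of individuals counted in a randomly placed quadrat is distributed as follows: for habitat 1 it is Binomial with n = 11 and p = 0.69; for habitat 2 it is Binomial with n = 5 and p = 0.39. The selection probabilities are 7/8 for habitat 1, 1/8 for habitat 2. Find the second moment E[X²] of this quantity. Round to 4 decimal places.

For each component E[X²] = Var + (mean)², giving 1: 59.961; 2: 4.992.
Overall E[X²] = 0.875·59.961 + 0.125·4.992 = 53.0899.

53.0899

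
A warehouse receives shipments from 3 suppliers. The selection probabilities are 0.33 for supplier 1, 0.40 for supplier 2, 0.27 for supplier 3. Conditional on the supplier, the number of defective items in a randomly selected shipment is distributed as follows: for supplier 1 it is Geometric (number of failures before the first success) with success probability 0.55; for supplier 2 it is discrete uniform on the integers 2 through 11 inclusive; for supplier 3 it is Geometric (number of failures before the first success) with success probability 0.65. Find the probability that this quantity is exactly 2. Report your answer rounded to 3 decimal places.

0.098

Conditional on each supplier, P(X = 2): 1: 0.111375; 2: 0.1; 3: 0.079625.
By total probability, P(X = 2) = 0.33·0.111375 + 0.4·0.1 + 0.27·0.079625 = 0.0982525.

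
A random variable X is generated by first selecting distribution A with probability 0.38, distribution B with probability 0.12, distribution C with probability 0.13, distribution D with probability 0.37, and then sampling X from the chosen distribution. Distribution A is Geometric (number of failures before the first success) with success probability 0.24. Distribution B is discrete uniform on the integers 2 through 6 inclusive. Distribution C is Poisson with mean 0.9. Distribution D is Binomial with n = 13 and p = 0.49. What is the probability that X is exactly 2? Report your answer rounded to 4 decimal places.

Conditional on each component, P(X = 2): A: 0.138624; B: 0.2; C: 0.164661; D: 0.01137.
By total probability, P(X = 2) = 0.38·0.138624 + 0.12·0.2 + 0.13·0.164661 + 0.37·0.01137 = 0.10229.

0.1023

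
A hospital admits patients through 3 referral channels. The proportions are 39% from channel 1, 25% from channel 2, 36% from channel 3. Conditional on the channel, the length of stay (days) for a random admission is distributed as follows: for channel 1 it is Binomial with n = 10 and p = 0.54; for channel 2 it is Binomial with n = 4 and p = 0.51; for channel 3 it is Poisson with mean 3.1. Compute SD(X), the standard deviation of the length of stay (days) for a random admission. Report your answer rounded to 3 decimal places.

Per component, 1: μ=5.4, E[X²]=31.644; 2: μ=2.04, E[X²]=5.1612; 3: μ=3.1, E[X²]=12.71.
E[X] = 0.39·5.4 + 0.25·2.04 + 0.36·3.1 = 3.732.
E[X²] = 0.39·31.644 + 0.25·5.1612 + 0.36·12.71 = 18.2071.
Var(X) = E[X²] − (E[X])² = 18.2071 − 13.9278 = 4.27924.
SD(X) = √4.27924 = 2.06863.

2.069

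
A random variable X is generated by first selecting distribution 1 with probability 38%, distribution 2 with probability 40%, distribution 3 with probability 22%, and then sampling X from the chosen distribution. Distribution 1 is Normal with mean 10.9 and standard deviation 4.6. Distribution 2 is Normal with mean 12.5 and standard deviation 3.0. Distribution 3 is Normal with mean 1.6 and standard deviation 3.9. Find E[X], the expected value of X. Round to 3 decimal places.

9.494

Component means — 1: 10.9; 2: 12.5; 3: 1.6.
E[X] = 0.38·10.9 + 0.4·12.5 + 0.22·1.6 = 9.494.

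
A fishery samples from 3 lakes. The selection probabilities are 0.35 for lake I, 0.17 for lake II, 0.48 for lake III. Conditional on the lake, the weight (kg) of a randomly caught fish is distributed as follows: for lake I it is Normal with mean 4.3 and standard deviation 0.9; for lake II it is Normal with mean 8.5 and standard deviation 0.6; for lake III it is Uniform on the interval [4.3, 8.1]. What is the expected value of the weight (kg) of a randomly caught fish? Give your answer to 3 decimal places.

5.926

Component means — I: 4.3; II: 8.5; III: 6.2.
E[X] = 0.35·4.3 + 0.17·8.5 + 0.48·6.2 = 5.926.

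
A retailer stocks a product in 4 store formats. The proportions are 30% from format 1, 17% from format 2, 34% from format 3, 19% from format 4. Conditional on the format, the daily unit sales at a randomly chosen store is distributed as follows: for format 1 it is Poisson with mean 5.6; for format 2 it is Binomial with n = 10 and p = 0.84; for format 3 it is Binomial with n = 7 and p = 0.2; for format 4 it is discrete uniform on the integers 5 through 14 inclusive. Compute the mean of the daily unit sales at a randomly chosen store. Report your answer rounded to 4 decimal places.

Component means — 1: 5.6; 2: 8.4; 3: 1.4; 4: 9.5.
E[X] = 0.3·5.6 + 0.17·8.4 + 0.34·1.4 + 0.19·9.5 = 5.389.

5.3890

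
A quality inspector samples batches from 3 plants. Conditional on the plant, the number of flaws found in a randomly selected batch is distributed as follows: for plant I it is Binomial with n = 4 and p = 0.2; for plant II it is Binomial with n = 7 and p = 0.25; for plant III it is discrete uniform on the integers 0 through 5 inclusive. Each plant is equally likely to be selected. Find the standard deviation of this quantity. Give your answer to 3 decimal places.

Per component, I: μ=0.8, E[X²]=1.28; II: μ=1.75, E[X²]=4.375; III: μ=2.5, E[X²]=9.16667.
E[X] = 0.333333·0.8 + 0.333333·1.75 + 0.333333·2.5 = 1.68333.
E[X²] = 0.333333·1.28 + 0.333333·4.375 + 0.333333·9.16667 = 4.94056.
Var(X) = E[X²] − (E[X])² = 4.94056 − 2.83361 = 2.10694.
SD(X) = √2.10694 = 1.45153.

1.452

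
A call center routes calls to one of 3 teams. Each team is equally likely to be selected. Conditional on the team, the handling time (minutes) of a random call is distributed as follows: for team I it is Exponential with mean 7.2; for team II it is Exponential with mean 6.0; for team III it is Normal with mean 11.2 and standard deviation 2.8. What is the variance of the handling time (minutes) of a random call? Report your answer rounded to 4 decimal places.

Per component, I: μ=7.2, E[X²]=103.68; II: μ=6, E[X²]=72; III: μ=11.2, E[X²]=133.28.
E[X] = 0.333333·7.2 + 0.333333·6 + 0.333333·11.2 = 8.13333.
E[X²] = 0.333333·103.68 + 0.333333·72 + 0.333333·133.28 = 102.987.
Var(X) = E[X²] − (E[X])² = 102.987 − 66.1511 = 36.8356.

36.8356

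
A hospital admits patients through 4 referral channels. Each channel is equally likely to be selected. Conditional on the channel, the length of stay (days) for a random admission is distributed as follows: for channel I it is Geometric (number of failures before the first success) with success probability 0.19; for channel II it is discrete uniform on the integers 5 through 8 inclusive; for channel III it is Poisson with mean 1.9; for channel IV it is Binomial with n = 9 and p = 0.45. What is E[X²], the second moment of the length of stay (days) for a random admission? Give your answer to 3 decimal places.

27.063

For each component E[X²] = Var + (mean)², giving I: 40.6122; II: 43.5; III: 5.51; IV: 18.63.
Overall E[X²] = 0.25·40.6122 + 0.25·43.5 + 0.25·5.51 + 0.25·18.63 = 27.063.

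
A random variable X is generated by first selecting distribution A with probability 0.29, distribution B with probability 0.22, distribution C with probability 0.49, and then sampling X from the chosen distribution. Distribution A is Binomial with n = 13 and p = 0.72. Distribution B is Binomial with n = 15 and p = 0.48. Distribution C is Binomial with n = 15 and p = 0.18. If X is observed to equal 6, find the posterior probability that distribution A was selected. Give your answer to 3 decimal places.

Likelihoods P(X=6 | ·): A: 0.0322566; B: 0.170169; C: 0.0285341.
Posterior ∝ prior × likelihood. Numerator for A: 0.29·0.0322566 = 0.00935441.
Normalizing constant: 0.29·0.0322566 + 0.22·0.170169 + 0.49·0.0285341 = 0.0607734.
P(A | observation) = 0.00935441 / 0.0607734 = 0.153923.

0.154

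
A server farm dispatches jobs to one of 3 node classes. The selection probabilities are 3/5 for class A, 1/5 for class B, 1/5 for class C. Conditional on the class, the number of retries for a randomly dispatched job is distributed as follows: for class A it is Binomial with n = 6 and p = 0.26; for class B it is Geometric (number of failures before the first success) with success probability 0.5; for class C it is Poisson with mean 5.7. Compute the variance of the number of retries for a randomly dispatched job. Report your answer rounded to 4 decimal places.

Per component, A: μ=1.56, E[X²]=3.588; B: μ=1, E[X²]=3; C: μ=5.7, E[X²]=38.19.
E[X] = 0.6·1.56 + 0.2·1 + 0.2·5.7 = 2.276.
E[X²] = 0.6·3.588 + 0.2·3 + 0.2·38.19 = 10.3908.
Var(X) = E[X²] − (E[X])² = 10.3908 − 5.18018 = 5.21062.

5.2106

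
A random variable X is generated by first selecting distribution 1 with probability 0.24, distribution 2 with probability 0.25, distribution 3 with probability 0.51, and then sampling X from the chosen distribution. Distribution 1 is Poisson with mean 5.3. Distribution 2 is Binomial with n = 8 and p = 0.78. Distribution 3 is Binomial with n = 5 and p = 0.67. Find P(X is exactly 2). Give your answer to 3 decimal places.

Conditional on each component, P(X = 2): 1: 0.0701069; 2: 0.00193145; 3: 0.161321.
By total probability, P(X = 2) = 0.24·0.0701069 + 0.25·0.00193145 + 0.51·0.161321 = 0.0995823.

0.100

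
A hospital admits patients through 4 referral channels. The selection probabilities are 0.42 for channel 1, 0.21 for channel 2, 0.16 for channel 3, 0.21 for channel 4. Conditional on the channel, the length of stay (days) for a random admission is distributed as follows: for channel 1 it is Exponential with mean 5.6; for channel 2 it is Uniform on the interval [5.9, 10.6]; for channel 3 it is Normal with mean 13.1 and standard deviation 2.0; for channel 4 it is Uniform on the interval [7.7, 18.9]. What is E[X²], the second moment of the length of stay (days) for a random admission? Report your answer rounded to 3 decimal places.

108.462

For each component E[X²] = Var + (mean)², giving 1: 62.72; 2: 69.9033; 3: 175.61; 4: 187.343.
Overall E[X²] = 0.42·62.72 + 0.21·69.9033 + 0.16·175.61 + 0.21·187.343 = 108.462.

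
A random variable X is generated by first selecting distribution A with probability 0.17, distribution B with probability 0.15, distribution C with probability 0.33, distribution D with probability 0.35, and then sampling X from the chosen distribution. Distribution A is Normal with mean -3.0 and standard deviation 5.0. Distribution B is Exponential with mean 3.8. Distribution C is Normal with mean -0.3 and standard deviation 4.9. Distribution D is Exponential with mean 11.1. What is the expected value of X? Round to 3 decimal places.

3.846

Component means — A: -3; B: 3.8; C: -0.3; D: 11.1.
E[X] = 0.17·-3 + 0.15·3.8 + 0.33·-0.3 + 0.35·11.1 = 3.846.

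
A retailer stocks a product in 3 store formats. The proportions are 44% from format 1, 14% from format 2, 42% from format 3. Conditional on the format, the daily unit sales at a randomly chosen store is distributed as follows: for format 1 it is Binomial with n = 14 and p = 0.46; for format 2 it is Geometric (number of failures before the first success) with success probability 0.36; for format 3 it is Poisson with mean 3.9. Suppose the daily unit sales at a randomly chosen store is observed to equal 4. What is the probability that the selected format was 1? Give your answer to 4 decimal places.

0.3150

Likelihoods P(X=4 | ·): 1: 0.0944937; 2: 0.060398; 3: 0.195119.
Posterior ∝ prior × likelihood. Numerator for 1: 0.44·0.0944937 = 0.0415772.
Normalizing constant: 0.44·0.0944937 + 0.14·0.060398 + 0.42·0.195119 = 0.131983.
P(1 | observation) = 0.0415772 / 0.131983 = 0.31502.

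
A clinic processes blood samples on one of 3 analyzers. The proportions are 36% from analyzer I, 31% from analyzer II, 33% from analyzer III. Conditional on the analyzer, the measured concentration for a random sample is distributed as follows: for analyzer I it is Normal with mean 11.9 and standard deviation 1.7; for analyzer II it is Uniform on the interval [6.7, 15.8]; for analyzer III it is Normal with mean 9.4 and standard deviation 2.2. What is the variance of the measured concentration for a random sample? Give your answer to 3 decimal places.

Per component, I: μ=11.9, E[X²]=144.5; II: μ=11.25, E[X²]=133.463; III: μ=9.4, E[X²]=93.2.
E[X] = 0.36·11.9 + 0.31·11.25 + 0.33·9.4 = 10.8735.
E[X²] = 0.36·144.5 + 0.31·133.463 + 0.33·93.2 = 124.15.
Var(X) = E[X²] − (E[X])² = 124.15 − 118.233 = 5.91663.

5.917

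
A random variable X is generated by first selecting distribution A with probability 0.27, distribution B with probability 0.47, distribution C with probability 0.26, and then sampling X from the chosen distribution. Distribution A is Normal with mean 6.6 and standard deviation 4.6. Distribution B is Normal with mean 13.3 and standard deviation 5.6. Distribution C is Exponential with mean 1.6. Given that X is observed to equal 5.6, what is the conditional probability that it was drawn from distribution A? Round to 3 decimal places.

0.561

Likelihoods f(5.6 | ·): A: 0.0847013; B: 0.0276808; C: 0.0188734.
Posterior ∝ prior × likelihood. Numerator for A: 0.27·0.0847013 = 0.0228694.
Normalizing constant: 0.27·0.0847013 + 0.47·0.0276808 + 0.26·0.0188734 = 0.0407864.
P(A | observation) = 0.0228694 / 0.0407864 = 0.56071.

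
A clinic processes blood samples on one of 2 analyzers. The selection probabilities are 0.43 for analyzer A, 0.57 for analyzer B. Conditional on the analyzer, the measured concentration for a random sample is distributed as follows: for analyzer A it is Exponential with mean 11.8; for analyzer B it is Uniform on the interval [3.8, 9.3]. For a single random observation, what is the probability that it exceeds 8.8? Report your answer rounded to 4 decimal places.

Conditional on each analyzer, P(X > 8.8): A: 0.474372; B: 0.0909091.
By total probability, P(X > 8.8) = 0.43·0.474372 + 0.57·0.0909091 = 0.255798.

0.2558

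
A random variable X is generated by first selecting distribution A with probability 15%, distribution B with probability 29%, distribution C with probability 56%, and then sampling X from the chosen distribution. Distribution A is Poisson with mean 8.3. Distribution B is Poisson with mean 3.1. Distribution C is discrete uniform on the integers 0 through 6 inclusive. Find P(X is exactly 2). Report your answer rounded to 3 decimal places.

Conditional on each component, P(X = 2): A: 0.00856016; B: 0.216461; C: 0.142857.
By total probability, P(X = 2) = 0.15·0.00856016 + 0.29·0.216461 + 0.56·0.142857 = 0.144058.

0.144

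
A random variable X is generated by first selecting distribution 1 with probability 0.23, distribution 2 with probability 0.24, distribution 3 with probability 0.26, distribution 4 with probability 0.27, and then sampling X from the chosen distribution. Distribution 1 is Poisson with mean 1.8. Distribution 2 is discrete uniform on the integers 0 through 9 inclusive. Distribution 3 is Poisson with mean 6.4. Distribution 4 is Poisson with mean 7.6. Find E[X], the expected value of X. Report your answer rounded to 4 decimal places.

5.2100

Component means — 1: 1.8; 2: 4.5; 3: 6.4; 4: 7.6.
E[X] = 0.23·1.8 + 0.24·4.5 + 0.26·6.4 + 0.27·7.6 = 5.21.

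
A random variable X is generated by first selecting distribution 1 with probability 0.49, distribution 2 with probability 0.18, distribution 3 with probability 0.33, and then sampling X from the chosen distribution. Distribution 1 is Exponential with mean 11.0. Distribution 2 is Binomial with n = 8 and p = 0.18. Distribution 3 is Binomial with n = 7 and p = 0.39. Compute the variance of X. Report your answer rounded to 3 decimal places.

Per component, 1: μ=11, E[X²]=242; 2: μ=1.44, E[X²]=3.2544; 3: μ=2.73, E[X²]=9.1182.
E[X] = 0.49·11 + 0.18·1.44 + 0.33·2.73 = 6.5501.
E[X²] = 0.49·242 + 0.18·3.2544 + 0.33·9.1182 = 122.175.
Var(X) = E[X²] − (E[X])² = 122.175 − 42.9038 = 79.271.

79.271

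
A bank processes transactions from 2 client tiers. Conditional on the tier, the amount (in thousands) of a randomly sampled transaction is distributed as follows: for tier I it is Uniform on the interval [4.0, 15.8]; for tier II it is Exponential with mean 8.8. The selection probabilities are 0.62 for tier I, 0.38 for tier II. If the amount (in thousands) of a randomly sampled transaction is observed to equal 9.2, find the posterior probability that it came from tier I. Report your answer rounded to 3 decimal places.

Likelihoods f(9.2 | ·): I: 0.0847458; II: 0.0399468.
Posterior ∝ prior × likelihood. Numerator for I: 0.62·0.0847458 = 0.0525424.
Normalizing constant: 0.62·0.0847458 + 0.38·0.0399468 = 0.0677222.
P(I | observation) = 0.0525424 / 0.0677222 = 0.775852.

0.776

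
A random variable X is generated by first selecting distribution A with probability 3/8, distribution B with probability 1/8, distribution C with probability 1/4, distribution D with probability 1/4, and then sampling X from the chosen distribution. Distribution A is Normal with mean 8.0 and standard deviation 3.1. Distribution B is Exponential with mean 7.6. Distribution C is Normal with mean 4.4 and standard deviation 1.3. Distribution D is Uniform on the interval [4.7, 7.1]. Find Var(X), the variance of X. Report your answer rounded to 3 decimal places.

13.553

Per component, A: μ=8, E[X²]=73.61; B: μ=7.6, E[X²]=115.52; C: μ=4.4, E[X²]=21.05; D: μ=5.9, E[X²]=35.29.
E[X] = 0.375·8 + 0.125·7.6 + 0.25·4.4 + 0.25·5.9 = 6.525.
E[X²] = 0.375·73.61 + 0.125·115.52 + 0.25·21.05 + 0.25·35.29 = 56.1287.
Var(X) = E[X²] − (E[X])² = 56.1287 − 42.5756 = 13.5531.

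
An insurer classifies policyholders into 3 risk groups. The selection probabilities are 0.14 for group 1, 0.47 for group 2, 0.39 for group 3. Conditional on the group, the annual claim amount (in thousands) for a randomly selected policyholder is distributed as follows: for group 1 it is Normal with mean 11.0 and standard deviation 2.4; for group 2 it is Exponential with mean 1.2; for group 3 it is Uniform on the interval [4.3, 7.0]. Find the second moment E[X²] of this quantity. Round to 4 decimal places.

For each component E[X²] = Var + (mean)², giving 1: 126.76; 2: 2.88; 3: 32.53.
Overall E[X²] = 0.14·126.76 + 0.47·2.88 + 0.39·32.53 = 31.7867.

31.7867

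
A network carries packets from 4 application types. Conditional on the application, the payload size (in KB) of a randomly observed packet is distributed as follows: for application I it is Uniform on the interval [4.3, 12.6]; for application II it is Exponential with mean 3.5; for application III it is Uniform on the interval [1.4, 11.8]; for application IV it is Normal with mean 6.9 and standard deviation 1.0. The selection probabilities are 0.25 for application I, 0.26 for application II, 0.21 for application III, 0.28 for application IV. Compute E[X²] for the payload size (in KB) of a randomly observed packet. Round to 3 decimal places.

50.307

For each component E[X²] = Var + (mean)², giving I: 77.1433; II: 24.5; III: 52.5733; IV: 48.61.
Overall E[X²] = 0.25·77.1433 + 0.26·24.5 + 0.21·52.5733 + 0.28·48.61 = 50.307.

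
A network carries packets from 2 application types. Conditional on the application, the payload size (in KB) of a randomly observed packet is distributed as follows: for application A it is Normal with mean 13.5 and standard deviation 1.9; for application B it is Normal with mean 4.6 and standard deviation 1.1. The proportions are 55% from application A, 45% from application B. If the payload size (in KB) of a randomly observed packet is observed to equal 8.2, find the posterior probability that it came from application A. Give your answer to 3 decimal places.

0.754

Likelihoods f(8.2 | ·): A: 0.00429041; B: 0.00171281.
Posterior ∝ prior × likelihood. Numerator for A: 0.55·0.00429041 = 0.00235972.
Normalizing constant: 0.55·0.00429041 + 0.45·0.00171281 = 0.00313049.
P(A | observation) = 0.00235972 / 0.00313049 = 0.753788.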